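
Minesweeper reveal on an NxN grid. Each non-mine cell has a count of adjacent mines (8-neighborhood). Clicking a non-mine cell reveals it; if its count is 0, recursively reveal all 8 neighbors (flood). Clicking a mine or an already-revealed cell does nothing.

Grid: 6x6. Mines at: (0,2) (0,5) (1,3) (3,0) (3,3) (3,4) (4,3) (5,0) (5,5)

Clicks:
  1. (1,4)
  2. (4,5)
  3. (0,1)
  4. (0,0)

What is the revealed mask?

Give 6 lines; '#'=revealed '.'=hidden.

Answer: ##....
##..#.
##....
......
.....#
......

Derivation:
Click 1 (1,4) count=2: revealed 1 new [(1,4)] -> total=1
Click 2 (4,5) count=2: revealed 1 new [(4,5)] -> total=2
Click 3 (0,1) count=1: revealed 1 new [(0,1)] -> total=3
Click 4 (0,0) count=0: revealed 5 new [(0,0) (1,0) (1,1) (2,0) (2,1)] -> total=8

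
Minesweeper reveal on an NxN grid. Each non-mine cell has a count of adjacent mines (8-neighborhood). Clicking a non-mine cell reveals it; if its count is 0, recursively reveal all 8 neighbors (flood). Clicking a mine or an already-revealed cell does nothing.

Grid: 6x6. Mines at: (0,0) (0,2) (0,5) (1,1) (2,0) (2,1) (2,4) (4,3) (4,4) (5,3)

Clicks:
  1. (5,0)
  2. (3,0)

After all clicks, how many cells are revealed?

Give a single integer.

Click 1 (5,0) count=0: revealed 9 new [(3,0) (3,1) (3,2) (4,0) (4,1) (4,2) (5,0) (5,1) (5,2)] -> total=9
Click 2 (3,0) count=2: revealed 0 new [(none)] -> total=9

Answer: 9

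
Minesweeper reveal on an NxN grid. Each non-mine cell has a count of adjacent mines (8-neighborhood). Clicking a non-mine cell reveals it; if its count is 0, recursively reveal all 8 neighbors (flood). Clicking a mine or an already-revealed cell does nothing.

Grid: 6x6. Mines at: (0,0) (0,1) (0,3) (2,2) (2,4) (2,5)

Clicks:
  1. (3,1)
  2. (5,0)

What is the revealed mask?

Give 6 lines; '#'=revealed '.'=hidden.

Click 1 (3,1) count=1: revealed 1 new [(3,1)] -> total=1
Click 2 (5,0) count=0: revealed 21 new [(1,0) (1,1) (2,0) (2,1) (3,0) (3,2) (3,3) (3,4) (3,5) (4,0) (4,1) (4,2) (4,3) (4,4) (4,5) (5,0) (5,1) (5,2) (5,3) (5,4) (5,5)] -> total=22

Answer: ......
##....
##....
######
######
######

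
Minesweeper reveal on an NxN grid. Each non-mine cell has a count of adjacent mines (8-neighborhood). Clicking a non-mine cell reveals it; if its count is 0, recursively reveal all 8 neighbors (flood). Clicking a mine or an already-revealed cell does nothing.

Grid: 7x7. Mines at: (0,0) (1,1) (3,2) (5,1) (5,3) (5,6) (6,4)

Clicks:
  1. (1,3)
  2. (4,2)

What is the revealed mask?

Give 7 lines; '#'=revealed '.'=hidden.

Click 1 (1,3) count=0: revealed 23 new [(0,2) (0,3) (0,4) (0,5) (0,6) (1,2) (1,3) (1,4) (1,5) (1,6) (2,2) (2,3) (2,4) (2,5) (2,6) (3,3) (3,4) (3,5) (3,6) (4,3) (4,4) (4,5) (4,6)] -> total=23
Click 2 (4,2) count=3: revealed 1 new [(4,2)] -> total=24

Answer: ..#####
..#####
..#####
...####
..#####
.......
.......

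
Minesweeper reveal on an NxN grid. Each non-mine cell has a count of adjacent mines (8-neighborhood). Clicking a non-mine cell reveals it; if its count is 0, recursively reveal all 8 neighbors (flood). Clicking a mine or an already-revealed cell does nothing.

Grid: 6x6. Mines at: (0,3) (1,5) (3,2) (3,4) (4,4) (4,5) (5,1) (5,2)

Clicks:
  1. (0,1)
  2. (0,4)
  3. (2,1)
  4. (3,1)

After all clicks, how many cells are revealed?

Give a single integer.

Click 1 (0,1) count=0: revealed 13 new [(0,0) (0,1) (0,2) (1,0) (1,1) (1,2) (2,0) (2,1) (2,2) (3,0) (3,1) (4,0) (4,1)] -> total=13
Click 2 (0,4) count=2: revealed 1 new [(0,4)] -> total=14
Click 3 (2,1) count=1: revealed 0 new [(none)] -> total=14
Click 4 (3,1) count=1: revealed 0 new [(none)] -> total=14

Answer: 14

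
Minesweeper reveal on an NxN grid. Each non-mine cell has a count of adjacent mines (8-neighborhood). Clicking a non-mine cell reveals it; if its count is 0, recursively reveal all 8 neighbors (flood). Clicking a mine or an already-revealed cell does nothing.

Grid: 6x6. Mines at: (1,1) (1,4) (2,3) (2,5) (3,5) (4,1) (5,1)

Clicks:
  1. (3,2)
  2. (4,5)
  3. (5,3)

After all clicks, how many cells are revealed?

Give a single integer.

Click 1 (3,2) count=2: revealed 1 new [(3,2)] -> total=1
Click 2 (4,5) count=1: revealed 1 new [(4,5)] -> total=2
Click 3 (5,3) count=0: revealed 9 new [(3,3) (3,4) (4,2) (4,3) (4,4) (5,2) (5,3) (5,4) (5,5)] -> total=11

Answer: 11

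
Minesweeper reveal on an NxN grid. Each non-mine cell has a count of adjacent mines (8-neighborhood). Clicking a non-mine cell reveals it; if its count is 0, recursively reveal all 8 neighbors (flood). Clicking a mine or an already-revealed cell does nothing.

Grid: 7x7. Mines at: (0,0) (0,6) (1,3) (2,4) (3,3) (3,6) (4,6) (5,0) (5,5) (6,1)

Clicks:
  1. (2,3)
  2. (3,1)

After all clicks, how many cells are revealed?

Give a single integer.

Answer: 13

Derivation:
Click 1 (2,3) count=3: revealed 1 new [(2,3)] -> total=1
Click 2 (3,1) count=0: revealed 12 new [(1,0) (1,1) (1,2) (2,0) (2,1) (2,2) (3,0) (3,1) (3,2) (4,0) (4,1) (4,2)] -> total=13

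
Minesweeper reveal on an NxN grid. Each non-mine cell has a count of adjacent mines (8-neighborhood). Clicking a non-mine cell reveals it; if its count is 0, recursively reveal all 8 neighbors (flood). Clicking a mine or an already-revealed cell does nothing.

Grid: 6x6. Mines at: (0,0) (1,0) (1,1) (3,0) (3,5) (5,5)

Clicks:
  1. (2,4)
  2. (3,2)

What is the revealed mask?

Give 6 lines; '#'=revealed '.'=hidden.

Click 1 (2,4) count=1: revealed 1 new [(2,4)] -> total=1
Click 2 (3,2) count=0: revealed 26 new [(0,2) (0,3) (0,4) (0,5) (1,2) (1,3) (1,4) (1,5) (2,1) (2,2) (2,3) (2,5) (3,1) (3,2) (3,3) (3,4) (4,0) (4,1) (4,2) (4,3) (4,4) (5,0) (5,1) (5,2) (5,3) (5,4)] -> total=27

Answer: ..####
..####
.#####
.####.
#####.
#####.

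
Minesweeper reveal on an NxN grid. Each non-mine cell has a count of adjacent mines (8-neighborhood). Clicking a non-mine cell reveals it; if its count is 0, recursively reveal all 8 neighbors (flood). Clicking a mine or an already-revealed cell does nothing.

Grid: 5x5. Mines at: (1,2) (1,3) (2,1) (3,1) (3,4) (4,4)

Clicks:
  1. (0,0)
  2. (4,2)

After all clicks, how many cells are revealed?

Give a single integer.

Click 1 (0,0) count=0: revealed 4 new [(0,0) (0,1) (1,0) (1,1)] -> total=4
Click 2 (4,2) count=1: revealed 1 new [(4,2)] -> total=5

Answer: 5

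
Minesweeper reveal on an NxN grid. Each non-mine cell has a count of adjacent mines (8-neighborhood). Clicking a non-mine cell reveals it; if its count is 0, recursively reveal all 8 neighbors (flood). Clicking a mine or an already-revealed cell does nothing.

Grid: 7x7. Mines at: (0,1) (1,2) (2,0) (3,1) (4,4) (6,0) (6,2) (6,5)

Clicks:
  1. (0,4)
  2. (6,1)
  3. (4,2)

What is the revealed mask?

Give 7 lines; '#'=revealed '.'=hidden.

Click 1 (0,4) count=0: revealed 20 new [(0,3) (0,4) (0,5) (0,6) (1,3) (1,4) (1,5) (1,6) (2,3) (2,4) (2,5) (2,6) (3,3) (3,4) (3,5) (3,6) (4,5) (4,6) (5,5) (5,6)] -> total=20
Click 2 (6,1) count=2: revealed 1 new [(6,1)] -> total=21
Click 3 (4,2) count=1: revealed 1 new [(4,2)] -> total=22

Answer: ...####
...####
...####
...####
..#..##
.....##
.#.....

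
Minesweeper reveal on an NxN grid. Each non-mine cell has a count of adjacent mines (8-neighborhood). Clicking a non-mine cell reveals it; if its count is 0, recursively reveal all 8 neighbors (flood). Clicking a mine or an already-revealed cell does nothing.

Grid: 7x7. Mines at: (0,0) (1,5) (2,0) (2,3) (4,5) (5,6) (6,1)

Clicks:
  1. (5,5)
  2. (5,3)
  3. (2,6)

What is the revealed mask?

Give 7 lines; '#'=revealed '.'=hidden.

Click 1 (5,5) count=2: revealed 1 new [(5,5)] -> total=1
Click 2 (5,3) count=0: revealed 19 new [(3,0) (3,1) (3,2) (3,3) (3,4) (4,0) (4,1) (4,2) (4,3) (4,4) (5,0) (5,1) (5,2) (5,3) (5,4) (6,2) (6,3) (6,4) (6,5)] -> total=20
Click 3 (2,6) count=1: revealed 1 new [(2,6)] -> total=21

Answer: .......
.......
......#
#####..
#####..
######.
..####.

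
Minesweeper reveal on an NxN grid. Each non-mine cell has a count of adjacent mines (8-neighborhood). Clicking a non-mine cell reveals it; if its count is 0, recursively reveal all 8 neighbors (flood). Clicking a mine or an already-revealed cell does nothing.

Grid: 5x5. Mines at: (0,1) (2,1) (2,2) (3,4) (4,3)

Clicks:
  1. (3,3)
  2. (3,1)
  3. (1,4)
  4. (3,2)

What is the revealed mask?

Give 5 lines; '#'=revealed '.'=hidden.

Click 1 (3,3) count=3: revealed 1 new [(3,3)] -> total=1
Click 2 (3,1) count=2: revealed 1 new [(3,1)] -> total=2
Click 3 (1,4) count=0: revealed 8 new [(0,2) (0,3) (0,4) (1,2) (1,3) (1,4) (2,3) (2,4)] -> total=10
Click 4 (3,2) count=3: revealed 1 new [(3,2)] -> total=11

Answer: ..###
..###
...##
.###.
.....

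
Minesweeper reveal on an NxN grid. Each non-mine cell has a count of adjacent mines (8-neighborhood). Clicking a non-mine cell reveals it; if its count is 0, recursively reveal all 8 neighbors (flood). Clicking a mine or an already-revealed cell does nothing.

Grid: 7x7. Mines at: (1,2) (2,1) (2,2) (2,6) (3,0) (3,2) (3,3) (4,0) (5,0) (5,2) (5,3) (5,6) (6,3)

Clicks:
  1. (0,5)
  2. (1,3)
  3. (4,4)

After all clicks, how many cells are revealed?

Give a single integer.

Answer: 12

Derivation:
Click 1 (0,5) count=0: revealed 11 new [(0,3) (0,4) (0,5) (0,6) (1,3) (1,4) (1,5) (1,6) (2,3) (2,4) (2,5)] -> total=11
Click 2 (1,3) count=2: revealed 0 new [(none)] -> total=11
Click 3 (4,4) count=2: revealed 1 new [(4,4)] -> total=12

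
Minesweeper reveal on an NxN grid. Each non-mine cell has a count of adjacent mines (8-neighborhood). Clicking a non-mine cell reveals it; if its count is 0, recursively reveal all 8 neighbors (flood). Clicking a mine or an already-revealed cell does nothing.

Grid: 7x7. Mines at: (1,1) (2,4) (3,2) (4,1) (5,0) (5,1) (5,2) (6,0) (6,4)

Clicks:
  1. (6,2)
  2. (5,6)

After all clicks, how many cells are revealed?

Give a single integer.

Click 1 (6,2) count=2: revealed 1 new [(6,2)] -> total=1
Click 2 (5,6) count=0: revealed 26 new [(0,2) (0,3) (0,4) (0,5) (0,6) (1,2) (1,3) (1,4) (1,5) (1,6) (2,5) (2,6) (3,3) (3,4) (3,5) (3,6) (4,3) (4,4) (4,5) (4,6) (5,3) (5,4) (5,5) (5,6) (6,5) (6,6)] -> total=27

Answer: 27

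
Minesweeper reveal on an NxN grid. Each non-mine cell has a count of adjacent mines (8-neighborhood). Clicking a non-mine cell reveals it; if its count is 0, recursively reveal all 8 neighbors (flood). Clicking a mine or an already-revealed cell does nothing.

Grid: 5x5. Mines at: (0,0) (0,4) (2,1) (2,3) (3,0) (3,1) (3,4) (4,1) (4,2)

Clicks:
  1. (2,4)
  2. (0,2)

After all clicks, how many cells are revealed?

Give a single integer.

Answer: 7

Derivation:
Click 1 (2,4) count=2: revealed 1 new [(2,4)] -> total=1
Click 2 (0,2) count=0: revealed 6 new [(0,1) (0,2) (0,3) (1,1) (1,2) (1,3)] -> total=7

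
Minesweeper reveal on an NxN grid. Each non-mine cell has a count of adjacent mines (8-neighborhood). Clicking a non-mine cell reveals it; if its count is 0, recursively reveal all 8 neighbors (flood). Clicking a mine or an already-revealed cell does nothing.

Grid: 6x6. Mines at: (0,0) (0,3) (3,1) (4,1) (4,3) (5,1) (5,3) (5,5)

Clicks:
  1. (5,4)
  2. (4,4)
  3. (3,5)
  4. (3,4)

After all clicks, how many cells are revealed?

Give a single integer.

Answer: 17

Derivation:
Click 1 (5,4) count=3: revealed 1 new [(5,4)] -> total=1
Click 2 (4,4) count=3: revealed 1 new [(4,4)] -> total=2
Click 3 (3,5) count=0: revealed 15 new [(0,4) (0,5) (1,2) (1,3) (1,4) (1,5) (2,2) (2,3) (2,4) (2,5) (3,2) (3,3) (3,4) (3,5) (4,5)] -> total=17
Click 4 (3,4) count=1: revealed 0 new [(none)] -> total=17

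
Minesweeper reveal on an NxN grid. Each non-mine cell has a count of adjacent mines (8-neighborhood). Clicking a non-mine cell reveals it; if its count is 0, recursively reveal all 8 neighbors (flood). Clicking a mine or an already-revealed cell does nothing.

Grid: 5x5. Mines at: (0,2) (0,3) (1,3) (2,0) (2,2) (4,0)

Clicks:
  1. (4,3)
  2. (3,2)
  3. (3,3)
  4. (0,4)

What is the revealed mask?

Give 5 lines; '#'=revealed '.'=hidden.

Click 1 (4,3) count=0: revealed 10 new [(2,3) (2,4) (3,1) (3,2) (3,3) (3,4) (4,1) (4,2) (4,3) (4,4)] -> total=10
Click 2 (3,2) count=1: revealed 0 new [(none)] -> total=10
Click 3 (3,3) count=1: revealed 0 new [(none)] -> total=10
Click 4 (0,4) count=2: revealed 1 new [(0,4)] -> total=11

Answer: ....#
.....
...##
.####
.####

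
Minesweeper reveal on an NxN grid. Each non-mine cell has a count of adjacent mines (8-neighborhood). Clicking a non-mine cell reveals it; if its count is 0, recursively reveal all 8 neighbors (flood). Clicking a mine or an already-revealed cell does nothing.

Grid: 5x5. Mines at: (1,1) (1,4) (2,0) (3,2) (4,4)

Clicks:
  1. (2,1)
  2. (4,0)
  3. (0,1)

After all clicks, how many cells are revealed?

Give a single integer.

Click 1 (2,1) count=3: revealed 1 new [(2,1)] -> total=1
Click 2 (4,0) count=0: revealed 4 new [(3,0) (3,1) (4,0) (4,1)] -> total=5
Click 3 (0,1) count=1: revealed 1 new [(0,1)] -> total=6

Answer: 6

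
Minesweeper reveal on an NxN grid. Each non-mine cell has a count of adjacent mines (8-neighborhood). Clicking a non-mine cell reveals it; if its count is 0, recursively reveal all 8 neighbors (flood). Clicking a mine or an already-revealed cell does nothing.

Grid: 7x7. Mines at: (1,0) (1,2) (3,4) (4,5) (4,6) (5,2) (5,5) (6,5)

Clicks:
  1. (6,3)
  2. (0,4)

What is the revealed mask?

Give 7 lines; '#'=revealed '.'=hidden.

Click 1 (6,3) count=1: revealed 1 new [(6,3)] -> total=1
Click 2 (0,4) count=0: revealed 14 new [(0,3) (0,4) (0,5) (0,6) (1,3) (1,4) (1,5) (1,6) (2,3) (2,4) (2,5) (2,6) (3,5) (3,6)] -> total=15

Answer: ...####
...####
...####
.....##
.......
.......
...#...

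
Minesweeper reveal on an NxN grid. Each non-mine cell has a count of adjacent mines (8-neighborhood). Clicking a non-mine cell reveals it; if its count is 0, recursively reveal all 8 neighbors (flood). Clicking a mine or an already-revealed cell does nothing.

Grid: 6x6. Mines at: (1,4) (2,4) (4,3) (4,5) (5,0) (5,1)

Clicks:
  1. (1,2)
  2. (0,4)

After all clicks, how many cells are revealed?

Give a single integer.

Answer: 20

Derivation:
Click 1 (1,2) count=0: revealed 19 new [(0,0) (0,1) (0,2) (0,3) (1,0) (1,1) (1,2) (1,3) (2,0) (2,1) (2,2) (2,3) (3,0) (3,1) (3,2) (3,3) (4,0) (4,1) (4,2)] -> total=19
Click 2 (0,4) count=1: revealed 1 new [(0,4)] -> total=20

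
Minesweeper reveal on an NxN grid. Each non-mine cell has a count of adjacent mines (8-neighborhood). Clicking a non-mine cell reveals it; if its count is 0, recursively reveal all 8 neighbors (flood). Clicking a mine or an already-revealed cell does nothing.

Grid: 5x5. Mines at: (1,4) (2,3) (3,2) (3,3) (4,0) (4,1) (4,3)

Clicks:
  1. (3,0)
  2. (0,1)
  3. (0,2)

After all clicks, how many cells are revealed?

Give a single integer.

Answer: 13

Derivation:
Click 1 (3,0) count=2: revealed 1 new [(3,0)] -> total=1
Click 2 (0,1) count=0: revealed 12 new [(0,0) (0,1) (0,2) (0,3) (1,0) (1,1) (1,2) (1,3) (2,0) (2,1) (2,2) (3,1)] -> total=13
Click 3 (0,2) count=0: revealed 0 new [(none)] -> total=13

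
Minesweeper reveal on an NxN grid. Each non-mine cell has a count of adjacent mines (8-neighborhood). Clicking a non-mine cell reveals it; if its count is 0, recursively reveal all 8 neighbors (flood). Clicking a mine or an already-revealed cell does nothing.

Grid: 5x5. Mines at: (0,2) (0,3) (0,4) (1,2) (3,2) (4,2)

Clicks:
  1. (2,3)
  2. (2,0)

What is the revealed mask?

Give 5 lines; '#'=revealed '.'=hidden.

Answer: ##...
##...
##.#.
##...
##...

Derivation:
Click 1 (2,3) count=2: revealed 1 new [(2,3)] -> total=1
Click 2 (2,0) count=0: revealed 10 new [(0,0) (0,1) (1,0) (1,1) (2,0) (2,1) (3,0) (3,1) (4,0) (4,1)] -> total=11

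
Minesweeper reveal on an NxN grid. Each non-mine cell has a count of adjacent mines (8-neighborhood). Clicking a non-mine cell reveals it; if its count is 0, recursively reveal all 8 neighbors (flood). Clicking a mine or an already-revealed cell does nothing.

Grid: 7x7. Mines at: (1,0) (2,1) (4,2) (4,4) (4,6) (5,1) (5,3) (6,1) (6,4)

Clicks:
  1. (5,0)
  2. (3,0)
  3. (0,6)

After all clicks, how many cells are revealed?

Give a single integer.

Answer: 24

Derivation:
Click 1 (5,0) count=2: revealed 1 new [(5,0)] -> total=1
Click 2 (3,0) count=1: revealed 1 new [(3,0)] -> total=2
Click 3 (0,6) count=0: revealed 22 new [(0,1) (0,2) (0,3) (0,4) (0,5) (0,6) (1,1) (1,2) (1,3) (1,4) (1,5) (1,6) (2,2) (2,3) (2,4) (2,5) (2,6) (3,2) (3,3) (3,4) (3,5) (3,6)] -> total=24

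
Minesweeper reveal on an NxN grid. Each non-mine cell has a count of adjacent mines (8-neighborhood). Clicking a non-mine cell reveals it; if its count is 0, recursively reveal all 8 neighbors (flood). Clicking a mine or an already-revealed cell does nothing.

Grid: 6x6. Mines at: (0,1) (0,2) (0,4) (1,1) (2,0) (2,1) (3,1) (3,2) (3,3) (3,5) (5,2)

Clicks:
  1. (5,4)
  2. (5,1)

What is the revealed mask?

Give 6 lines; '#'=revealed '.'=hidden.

Answer: ......
......
......
......
...###
.#.###

Derivation:
Click 1 (5,4) count=0: revealed 6 new [(4,3) (4,4) (4,5) (5,3) (5,4) (5,5)] -> total=6
Click 2 (5,1) count=1: revealed 1 new [(5,1)] -> total=7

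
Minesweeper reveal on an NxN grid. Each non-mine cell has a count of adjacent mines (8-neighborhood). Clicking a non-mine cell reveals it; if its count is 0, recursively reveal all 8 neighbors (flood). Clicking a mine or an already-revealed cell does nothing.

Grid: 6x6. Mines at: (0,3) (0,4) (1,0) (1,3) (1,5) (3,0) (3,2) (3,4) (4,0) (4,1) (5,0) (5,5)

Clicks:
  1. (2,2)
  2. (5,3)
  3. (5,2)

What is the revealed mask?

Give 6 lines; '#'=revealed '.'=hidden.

Click 1 (2,2) count=2: revealed 1 new [(2,2)] -> total=1
Click 2 (5,3) count=0: revealed 6 new [(4,2) (4,3) (4,4) (5,2) (5,3) (5,4)] -> total=7
Click 3 (5,2) count=1: revealed 0 new [(none)] -> total=7

Answer: ......
......
..#...
......
..###.
..###.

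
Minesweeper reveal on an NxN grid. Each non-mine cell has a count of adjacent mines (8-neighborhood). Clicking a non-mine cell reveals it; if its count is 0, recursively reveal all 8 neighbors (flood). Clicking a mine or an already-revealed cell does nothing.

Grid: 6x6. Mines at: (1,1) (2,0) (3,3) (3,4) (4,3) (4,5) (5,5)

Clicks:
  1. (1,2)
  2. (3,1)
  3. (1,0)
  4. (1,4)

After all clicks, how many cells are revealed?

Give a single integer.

Answer: 14

Derivation:
Click 1 (1,2) count=1: revealed 1 new [(1,2)] -> total=1
Click 2 (3,1) count=1: revealed 1 new [(3,1)] -> total=2
Click 3 (1,0) count=2: revealed 1 new [(1,0)] -> total=3
Click 4 (1,4) count=0: revealed 11 new [(0,2) (0,3) (0,4) (0,5) (1,3) (1,4) (1,5) (2,2) (2,3) (2,4) (2,5)] -> total=14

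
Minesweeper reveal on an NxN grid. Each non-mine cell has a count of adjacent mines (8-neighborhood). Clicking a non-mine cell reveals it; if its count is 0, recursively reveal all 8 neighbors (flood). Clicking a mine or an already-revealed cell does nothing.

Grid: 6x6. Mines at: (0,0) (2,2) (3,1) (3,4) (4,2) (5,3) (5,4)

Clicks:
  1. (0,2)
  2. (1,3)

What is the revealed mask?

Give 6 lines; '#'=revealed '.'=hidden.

Click 1 (0,2) count=0: revealed 13 new [(0,1) (0,2) (0,3) (0,4) (0,5) (1,1) (1,2) (1,3) (1,4) (1,5) (2,3) (2,4) (2,5)] -> total=13
Click 2 (1,3) count=1: revealed 0 new [(none)] -> total=13

Answer: .#####
.#####
...###
......
......
......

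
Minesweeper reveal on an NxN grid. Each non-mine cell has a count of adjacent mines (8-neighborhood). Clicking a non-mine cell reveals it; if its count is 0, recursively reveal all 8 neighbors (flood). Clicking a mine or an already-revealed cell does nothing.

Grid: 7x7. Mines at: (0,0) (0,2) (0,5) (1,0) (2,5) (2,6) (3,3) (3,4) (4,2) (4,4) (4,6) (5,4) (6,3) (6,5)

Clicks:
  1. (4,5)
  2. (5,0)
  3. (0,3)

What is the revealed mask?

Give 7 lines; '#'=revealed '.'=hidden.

Answer: ...#...
.......
##.....
##.....
##...#.
###....
###....

Derivation:
Click 1 (4,5) count=4: revealed 1 new [(4,5)] -> total=1
Click 2 (5,0) count=0: revealed 12 new [(2,0) (2,1) (3,0) (3,1) (4,0) (4,1) (5,0) (5,1) (5,2) (6,0) (6,1) (6,2)] -> total=13
Click 3 (0,3) count=1: revealed 1 new [(0,3)] -> total=14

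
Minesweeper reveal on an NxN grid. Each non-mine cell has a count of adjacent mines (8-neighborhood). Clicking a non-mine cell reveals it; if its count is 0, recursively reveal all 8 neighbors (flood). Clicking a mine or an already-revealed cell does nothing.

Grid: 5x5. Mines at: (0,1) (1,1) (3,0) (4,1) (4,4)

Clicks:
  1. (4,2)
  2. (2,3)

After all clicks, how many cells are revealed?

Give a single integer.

Answer: 13

Derivation:
Click 1 (4,2) count=1: revealed 1 new [(4,2)] -> total=1
Click 2 (2,3) count=0: revealed 12 new [(0,2) (0,3) (0,4) (1,2) (1,3) (1,4) (2,2) (2,3) (2,4) (3,2) (3,3) (3,4)] -> total=13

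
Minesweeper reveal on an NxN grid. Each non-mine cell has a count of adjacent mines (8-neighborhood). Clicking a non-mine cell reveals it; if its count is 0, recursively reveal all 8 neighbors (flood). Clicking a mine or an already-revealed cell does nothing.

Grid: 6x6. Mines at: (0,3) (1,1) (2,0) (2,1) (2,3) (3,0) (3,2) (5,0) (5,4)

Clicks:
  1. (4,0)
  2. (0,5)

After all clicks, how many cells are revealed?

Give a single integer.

Click 1 (4,0) count=2: revealed 1 new [(4,0)] -> total=1
Click 2 (0,5) count=0: revealed 10 new [(0,4) (0,5) (1,4) (1,5) (2,4) (2,5) (3,4) (3,5) (4,4) (4,5)] -> total=11

Answer: 11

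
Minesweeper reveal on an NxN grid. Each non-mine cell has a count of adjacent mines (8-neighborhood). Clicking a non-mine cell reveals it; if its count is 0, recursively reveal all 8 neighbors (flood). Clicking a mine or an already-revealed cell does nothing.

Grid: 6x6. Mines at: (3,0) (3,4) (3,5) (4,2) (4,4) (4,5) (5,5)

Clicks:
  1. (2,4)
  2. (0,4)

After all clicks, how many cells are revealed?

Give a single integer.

Answer: 21

Derivation:
Click 1 (2,4) count=2: revealed 1 new [(2,4)] -> total=1
Click 2 (0,4) count=0: revealed 20 new [(0,0) (0,1) (0,2) (0,3) (0,4) (0,5) (1,0) (1,1) (1,2) (1,3) (1,4) (1,5) (2,0) (2,1) (2,2) (2,3) (2,5) (3,1) (3,2) (3,3)] -> total=21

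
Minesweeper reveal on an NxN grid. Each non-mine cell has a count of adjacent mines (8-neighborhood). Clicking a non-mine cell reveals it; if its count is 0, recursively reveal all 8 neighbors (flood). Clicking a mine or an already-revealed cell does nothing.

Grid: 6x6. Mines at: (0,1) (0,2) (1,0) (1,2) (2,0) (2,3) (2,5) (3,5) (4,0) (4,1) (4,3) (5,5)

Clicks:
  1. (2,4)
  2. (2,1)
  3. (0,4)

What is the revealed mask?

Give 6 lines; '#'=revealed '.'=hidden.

Answer: ...###
...###
.#..#.
......
......
......

Derivation:
Click 1 (2,4) count=3: revealed 1 new [(2,4)] -> total=1
Click 2 (2,1) count=3: revealed 1 new [(2,1)] -> total=2
Click 3 (0,4) count=0: revealed 6 new [(0,3) (0,4) (0,5) (1,3) (1,4) (1,5)] -> total=8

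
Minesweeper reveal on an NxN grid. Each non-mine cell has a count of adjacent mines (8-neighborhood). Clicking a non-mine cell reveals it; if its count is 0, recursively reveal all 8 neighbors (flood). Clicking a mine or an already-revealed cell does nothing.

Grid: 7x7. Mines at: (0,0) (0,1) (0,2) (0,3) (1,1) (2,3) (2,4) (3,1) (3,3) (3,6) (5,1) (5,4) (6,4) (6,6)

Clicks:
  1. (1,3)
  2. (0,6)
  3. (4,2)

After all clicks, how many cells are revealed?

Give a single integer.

Answer: 10

Derivation:
Click 1 (1,3) count=4: revealed 1 new [(1,3)] -> total=1
Click 2 (0,6) count=0: revealed 8 new [(0,4) (0,5) (0,6) (1,4) (1,5) (1,6) (2,5) (2,6)] -> total=9
Click 3 (4,2) count=3: revealed 1 new [(4,2)] -> total=10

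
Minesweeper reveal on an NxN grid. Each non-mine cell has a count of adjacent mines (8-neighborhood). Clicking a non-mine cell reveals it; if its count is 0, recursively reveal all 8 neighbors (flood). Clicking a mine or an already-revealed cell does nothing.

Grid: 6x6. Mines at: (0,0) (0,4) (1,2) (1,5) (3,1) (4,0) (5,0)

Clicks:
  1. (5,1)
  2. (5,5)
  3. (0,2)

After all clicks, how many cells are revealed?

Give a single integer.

Click 1 (5,1) count=2: revealed 1 new [(5,1)] -> total=1
Click 2 (5,5) count=0: revealed 17 new [(2,2) (2,3) (2,4) (2,5) (3,2) (3,3) (3,4) (3,5) (4,1) (4,2) (4,3) (4,4) (4,5) (5,2) (5,3) (5,4) (5,5)] -> total=18
Click 3 (0,2) count=1: revealed 1 new [(0,2)] -> total=19

Answer: 19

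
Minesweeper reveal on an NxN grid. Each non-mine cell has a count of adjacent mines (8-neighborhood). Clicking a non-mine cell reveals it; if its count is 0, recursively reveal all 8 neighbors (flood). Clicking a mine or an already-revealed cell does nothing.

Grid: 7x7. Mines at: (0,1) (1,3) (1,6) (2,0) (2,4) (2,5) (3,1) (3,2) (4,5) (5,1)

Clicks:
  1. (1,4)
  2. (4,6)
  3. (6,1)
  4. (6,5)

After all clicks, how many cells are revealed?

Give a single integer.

Answer: 16

Derivation:
Click 1 (1,4) count=3: revealed 1 new [(1,4)] -> total=1
Click 2 (4,6) count=1: revealed 1 new [(4,6)] -> total=2
Click 3 (6,1) count=1: revealed 1 new [(6,1)] -> total=3
Click 4 (6,5) count=0: revealed 13 new [(4,2) (4,3) (4,4) (5,2) (5,3) (5,4) (5,5) (5,6) (6,2) (6,3) (6,4) (6,5) (6,6)] -> total=16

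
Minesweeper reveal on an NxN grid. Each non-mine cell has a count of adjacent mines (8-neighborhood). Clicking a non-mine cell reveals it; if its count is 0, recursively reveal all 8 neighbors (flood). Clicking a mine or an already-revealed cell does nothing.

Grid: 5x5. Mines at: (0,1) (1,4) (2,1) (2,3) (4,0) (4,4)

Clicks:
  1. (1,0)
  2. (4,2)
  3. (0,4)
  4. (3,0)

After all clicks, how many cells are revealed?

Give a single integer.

Click 1 (1,0) count=2: revealed 1 new [(1,0)] -> total=1
Click 2 (4,2) count=0: revealed 6 new [(3,1) (3,2) (3,3) (4,1) (4,2) (4,3)] -> total=7
Click 3 (0,4) count=1: revealed 1 new [(0,4)] -> total=8
Click 4 (3,0) count=2: revealed 1 new [(3,0)] -> total=9

Answer: 9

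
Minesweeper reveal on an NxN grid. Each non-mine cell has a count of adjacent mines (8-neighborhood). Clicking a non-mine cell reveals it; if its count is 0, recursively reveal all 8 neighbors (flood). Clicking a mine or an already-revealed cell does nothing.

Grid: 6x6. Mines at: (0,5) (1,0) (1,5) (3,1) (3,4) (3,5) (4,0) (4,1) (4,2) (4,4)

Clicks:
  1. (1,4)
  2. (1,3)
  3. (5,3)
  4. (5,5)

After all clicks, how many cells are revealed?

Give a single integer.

Answer: 14

Derivation:
Click 1 (1,4) count=2: revealed 1 new [(1,4)] -> total=1
Click 2 (1,3) count=0: revealed 11 new [(0,1) (0,2) (0,3) (0,4) (1,1) (1,2) (1,3) (2,1) (2,2) (2,3) (2,4)] -> total=12
Click 3 (5,3) count=2: revealed 1 new [(5,3)] -> total=13
Click 4 (5,5) count=1: revealed 1 new [(5,5)] -> total=14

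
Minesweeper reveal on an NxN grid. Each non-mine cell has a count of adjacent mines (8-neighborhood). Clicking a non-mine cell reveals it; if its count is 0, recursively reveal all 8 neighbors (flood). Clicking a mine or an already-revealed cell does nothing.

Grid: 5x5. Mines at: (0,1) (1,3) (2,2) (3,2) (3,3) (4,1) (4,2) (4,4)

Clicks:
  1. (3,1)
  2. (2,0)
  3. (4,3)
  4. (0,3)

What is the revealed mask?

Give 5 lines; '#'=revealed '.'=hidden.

Answer: ...#.
##...
##...
##...
...#.

Derivation:
Click 1 (3,1) count=4: revealed 1 new [(3,1)] -> total=1
Click 2 (2,0) count=0: revealed 5 new [(1,0) (1,1) (2,0) (2,1) (3,0)] -> total=6
Click 3 (4,3) count=4: revealed 1 new [(4,3)] -> total=7
Click 4 (0,3) count=1: revealed 1 new [(0,3)] -> total=8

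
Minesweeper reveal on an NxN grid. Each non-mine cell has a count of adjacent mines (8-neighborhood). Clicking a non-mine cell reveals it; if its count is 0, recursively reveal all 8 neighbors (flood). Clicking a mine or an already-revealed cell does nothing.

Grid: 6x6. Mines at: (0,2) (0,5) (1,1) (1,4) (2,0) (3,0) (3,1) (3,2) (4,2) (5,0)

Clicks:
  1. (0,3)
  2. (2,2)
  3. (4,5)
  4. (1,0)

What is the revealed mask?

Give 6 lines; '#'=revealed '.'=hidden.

Click 1 (0,3) count=2: revealed 1 new [(0,3)] -> total=1
Click 2 (2,2) count=3: revealed 1 new [(2,2)] -> total=2
Click 3 (4,5) count=0: revealed 12 new [(2,3) (2,4) (2,5) (3,3) (3,4) (3,5) (4,3) (4,4) (4,5) (5,3) (5,4) (5,5)] -> total=14
Click 4 (1,0) count=2: revealed 1 new [(1,0)] -> total=15

Answer: ...#..
#.....
..####
...###
...###
...###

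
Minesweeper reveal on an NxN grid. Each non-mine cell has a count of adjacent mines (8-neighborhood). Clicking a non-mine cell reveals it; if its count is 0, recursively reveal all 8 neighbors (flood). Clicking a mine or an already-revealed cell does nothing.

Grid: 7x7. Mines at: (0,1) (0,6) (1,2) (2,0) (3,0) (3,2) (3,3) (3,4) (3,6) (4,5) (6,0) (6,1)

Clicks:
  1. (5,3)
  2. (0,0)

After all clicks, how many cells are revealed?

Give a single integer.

Click 1 (5,3) count=0: revealed 13 new [(4,2) (4,3) (4,4) (5,2) (5,3) (5,4) (5,5) (5,6) (6,2) (6,3) (6,4) (6,5) (6,6)] -> total=13
Click 2 (0,0) count=1: revealed 1 new [(0,0)] -> total=14

Answer: 14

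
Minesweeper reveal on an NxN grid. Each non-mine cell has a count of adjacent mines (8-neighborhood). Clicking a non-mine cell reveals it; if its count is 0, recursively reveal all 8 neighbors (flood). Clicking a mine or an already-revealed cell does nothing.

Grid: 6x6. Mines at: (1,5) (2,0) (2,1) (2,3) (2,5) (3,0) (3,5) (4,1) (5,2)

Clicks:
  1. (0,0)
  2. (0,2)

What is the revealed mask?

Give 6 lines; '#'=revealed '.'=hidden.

Answer: #####.
#####.
......
......
......
......

Derivation:
Click 1 (0,0) count=0: revealed 10 new [(0,0) (0,1) (0,2) (0,3) (0,4) (1,0) (1,1) (1,2) (1,3) (1,4)] -> total=10
Click 2 (0,2) count=0: revealed 0 new [(none)] -> total=10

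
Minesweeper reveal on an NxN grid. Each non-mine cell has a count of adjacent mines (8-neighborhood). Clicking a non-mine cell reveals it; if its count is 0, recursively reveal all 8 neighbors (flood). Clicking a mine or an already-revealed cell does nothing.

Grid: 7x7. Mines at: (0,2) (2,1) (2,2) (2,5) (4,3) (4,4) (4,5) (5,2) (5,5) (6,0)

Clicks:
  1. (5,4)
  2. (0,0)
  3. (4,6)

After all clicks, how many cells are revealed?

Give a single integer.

Click 1 (5,4) count=4: revealed 1 new [(5,4)] -> total=1
Click 2 (0,0) count=0: revealed 4 new [(0,0) (0,1) (1,0) (1,1)] -> total=5
Click 3 (4,6) count=2: revealed 1 new [(4,6)] -> total=6

Answer: 6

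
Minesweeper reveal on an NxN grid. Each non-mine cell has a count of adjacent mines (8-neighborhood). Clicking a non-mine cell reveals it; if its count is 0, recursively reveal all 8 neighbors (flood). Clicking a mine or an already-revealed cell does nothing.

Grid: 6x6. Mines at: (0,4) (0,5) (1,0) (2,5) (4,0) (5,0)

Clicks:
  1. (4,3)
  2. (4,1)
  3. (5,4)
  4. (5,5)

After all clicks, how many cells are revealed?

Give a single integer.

Answer: 26

Derivation:
Click 1 (4,3) count=0: revealed 26 new [(0,1) (0,2) (0,3) (1,1) (1,2) (1,3) (1,4) (2,1) (2,2) (2,3) (2,4) (3,1) (3,2) (3,3) (3,4) (3,5) (4,1) (4,2) (4,3) (4,4) (4,5) (5,1) (5,2) (5,3) (5,4) (5,5)] -> total=26
Click 2 (4,1) count=2: revealed 0 new [(none)] -> total=26
Click 3 (5,4) count=0: revealed 0 new [(none)] -> total=26
Click 4 (5,5) count=0: revealed 0 new [(none)] -> total=26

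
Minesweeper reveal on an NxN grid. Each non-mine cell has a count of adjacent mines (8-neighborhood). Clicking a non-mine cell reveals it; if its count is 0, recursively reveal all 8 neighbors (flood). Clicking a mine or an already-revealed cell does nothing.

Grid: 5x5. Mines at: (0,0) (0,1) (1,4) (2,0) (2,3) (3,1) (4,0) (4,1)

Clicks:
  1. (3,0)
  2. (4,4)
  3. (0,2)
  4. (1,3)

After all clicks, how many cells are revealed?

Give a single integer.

Answer: 9

Derivation:
Click 1 (3,0) count=4: revealed 1 new [(3,0)] -> total=1
Click 2 (4,4) count=0: revealed 6 new [(3,2) (3,3) (3,4) (4,2) (4,3) (4,4)] -> total=7
Click 3 (0,2) count=1: revealed 1 new [(0,2)] -> total=8
Click 4 (1,3) count=2: revealed 1 new [(1,3)] -> total=9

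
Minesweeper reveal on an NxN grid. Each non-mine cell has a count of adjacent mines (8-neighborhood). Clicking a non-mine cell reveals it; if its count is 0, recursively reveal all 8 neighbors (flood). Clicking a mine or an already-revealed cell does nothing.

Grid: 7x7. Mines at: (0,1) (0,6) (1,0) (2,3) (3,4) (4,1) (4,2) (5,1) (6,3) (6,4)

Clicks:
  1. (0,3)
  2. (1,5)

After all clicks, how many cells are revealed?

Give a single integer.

Click 1 (0,3) count=0: revealed 8 new [(0,2) (0,3) (0,4) (0,5) (1,2) (1,3) (1,4) (1,5)] -> total=8
Click 2 (1,5) count=1: revealed 0 new [(none)] -> total=8

Answer: 8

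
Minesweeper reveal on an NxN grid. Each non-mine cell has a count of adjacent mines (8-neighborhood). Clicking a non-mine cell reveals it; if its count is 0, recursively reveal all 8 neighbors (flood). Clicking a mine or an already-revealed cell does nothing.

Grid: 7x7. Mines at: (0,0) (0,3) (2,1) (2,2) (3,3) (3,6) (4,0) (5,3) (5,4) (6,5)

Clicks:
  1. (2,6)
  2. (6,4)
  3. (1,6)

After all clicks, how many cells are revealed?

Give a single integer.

Click 1 (2,6) count=1: revealed 1 new [(2,6)] -> total=1
Click 2 (6,4) count=3: revealed 1 new [(6,4)] -> total=2
Click 3 (1,6) count=0: revealed 8 new [(0,4) (0,5) (0,6) (1,4) (1,5) (1,6) (2,4) (2,5)] -> total=10

Answer: 10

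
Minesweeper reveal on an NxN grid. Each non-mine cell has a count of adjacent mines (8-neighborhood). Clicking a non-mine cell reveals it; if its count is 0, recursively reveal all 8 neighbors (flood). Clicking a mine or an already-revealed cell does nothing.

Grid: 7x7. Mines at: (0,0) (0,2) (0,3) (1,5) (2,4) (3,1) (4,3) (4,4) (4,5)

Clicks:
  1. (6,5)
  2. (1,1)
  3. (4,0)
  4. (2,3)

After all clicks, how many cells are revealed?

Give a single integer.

Click 1 (6,5) count=0: revealed 17 new [(4,0) (4,1) (4,2) (5,0) (5,1) (5,2) (5,3) (5,4) (5,5) (5,6) (6,0) (6,1) (6,2) (6,3) (6,4) (6,5) (6,6)] -> total=17
Click 2 (1,1) count=2: revealed 1 new [(1,1)] -> total=18
Click 3 (4,0) count=1: revealed 0 new [(none)] -> total=18
Click 4 (2,3) count=1: revealed 1 new [(2,3)] -> total=19

Answer: 19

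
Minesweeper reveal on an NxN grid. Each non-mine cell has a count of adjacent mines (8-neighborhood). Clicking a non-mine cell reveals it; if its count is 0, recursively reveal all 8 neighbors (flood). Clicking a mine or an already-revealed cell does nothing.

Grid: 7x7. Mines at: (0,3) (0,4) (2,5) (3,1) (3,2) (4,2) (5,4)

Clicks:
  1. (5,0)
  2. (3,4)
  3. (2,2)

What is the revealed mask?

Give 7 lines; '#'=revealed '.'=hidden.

Click 1 (5,0) count=0: revealed 10 new [(4,0) (4,1) (5,0) (5,1) (5,2) (5,3) (6,0) (6,1) (6,2) (6,3)] -> total=10
Click 2 (3,4) count=1: revealed 1 new [(3,4)] -> total=11
Click 3 (2,2) count=2: revealed 1 new [(2,2)] -> total=12

Answer: .......
.......
..#....
....#..
##.....
####...
####...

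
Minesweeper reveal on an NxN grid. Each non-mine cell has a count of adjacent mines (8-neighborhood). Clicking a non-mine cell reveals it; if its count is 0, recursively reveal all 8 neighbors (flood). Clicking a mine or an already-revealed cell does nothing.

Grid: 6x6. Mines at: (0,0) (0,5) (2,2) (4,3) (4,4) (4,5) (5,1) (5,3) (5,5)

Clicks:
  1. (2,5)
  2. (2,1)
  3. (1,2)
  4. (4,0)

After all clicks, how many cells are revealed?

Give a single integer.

Answer: 12

Derivation:
Click 1 (2,5) count=0: revealed 9 new [(1,3) (1,4) (1,5) (2,3) (2,4) (2,5) (3,3) (3,4) (3,5)] -> total=9
Click 2 (2,1) count=1: revealed 1 new [(2,1)] -> total=10
Click 3 (1,2) count=1: revealed 1 new [(1,2)] -> total=11
Click 4 (4,0) count=1: revealed 1 new [(4,0)] -> total=12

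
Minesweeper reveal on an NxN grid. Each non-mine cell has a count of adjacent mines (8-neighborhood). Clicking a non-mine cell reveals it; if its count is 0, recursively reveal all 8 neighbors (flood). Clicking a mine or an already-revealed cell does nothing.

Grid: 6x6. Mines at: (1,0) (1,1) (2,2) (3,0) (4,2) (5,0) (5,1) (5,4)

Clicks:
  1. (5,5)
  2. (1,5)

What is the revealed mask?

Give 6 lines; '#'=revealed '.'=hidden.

Answer: ..####
..####
...###
...###
...###
.....#

Derivation:
Click 1 (5,5) count=1: revealed 1 new [(5,5)] -> total=1
Click 2 (1,5) count=0: revealed 17 new [(0,2) (0,3) (0,4) (0,5) (1,2) (1,3) (1,4) (1,5) (2,3) (2,4) (2,5) (3,3) (3,4) (3,5) (4,3) (4,4) (4,5)] -> total=18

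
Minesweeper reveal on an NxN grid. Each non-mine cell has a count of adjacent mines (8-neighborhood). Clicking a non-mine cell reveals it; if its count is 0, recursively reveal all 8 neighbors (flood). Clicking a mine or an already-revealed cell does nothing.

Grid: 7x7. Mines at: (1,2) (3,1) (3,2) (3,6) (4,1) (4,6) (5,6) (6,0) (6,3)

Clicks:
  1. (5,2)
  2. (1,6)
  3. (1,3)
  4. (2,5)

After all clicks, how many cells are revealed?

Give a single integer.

Answer: 22

Derivation:
Click 1 (5,2) count=2: revealed 1 new [(5,2)] -> total=1
Click 2 (1,6) count=0: revealed 21 new [(0,3) (0,4) (0,5) (0,6) (1,3) (1,4) (1,5) (1,6) (2,3) (2,4) (2,5) (2,6) (3,3) (3,4) (3,5) (4,3) (4,4) (4,5) (5,3) (5,4) (5,5)] -> total=22
Click 3 (1,3) count=1: revealed 0 new [(none)] -> total=22
Click 4 (2,5) count=1: revealed 0 new [(none)] -> total=22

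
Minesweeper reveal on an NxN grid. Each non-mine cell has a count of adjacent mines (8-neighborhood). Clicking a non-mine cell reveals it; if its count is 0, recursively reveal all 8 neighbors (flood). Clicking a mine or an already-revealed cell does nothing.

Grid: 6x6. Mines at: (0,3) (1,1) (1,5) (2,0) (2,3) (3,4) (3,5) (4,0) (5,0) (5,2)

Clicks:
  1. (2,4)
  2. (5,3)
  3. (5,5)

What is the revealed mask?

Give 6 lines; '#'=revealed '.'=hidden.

Click 1 (2,4) count=4: revealed 1 new [(2,4)] -> total=1
Click 2 (5,3) count=1: revealed 1 new [(5,3)] -> total=2
Click 3 (5,5) count=0: revealed 5 new [(4,3) (4,4) (4,5) (5,4) (5,5)] -> total=7

Answer: ......
......
....#.
......
...###
...###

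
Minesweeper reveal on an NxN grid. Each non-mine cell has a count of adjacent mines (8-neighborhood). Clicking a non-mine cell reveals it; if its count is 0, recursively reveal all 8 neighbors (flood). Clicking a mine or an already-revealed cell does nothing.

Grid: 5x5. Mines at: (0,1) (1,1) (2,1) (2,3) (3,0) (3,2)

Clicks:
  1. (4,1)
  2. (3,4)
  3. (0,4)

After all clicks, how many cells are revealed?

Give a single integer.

Click 1 (4,1) count=2: revealed 1 new [(4,1)] -> total=1
Click 2 (3,4) count=1: revealed 1 new [(3,4)] -> total=2
Click 3 (0,4) count=0: revealed 6 new [(0,2) (0,3) (0,4) (1,2) (1,3) (1,4)] -> total=8

Answer: 8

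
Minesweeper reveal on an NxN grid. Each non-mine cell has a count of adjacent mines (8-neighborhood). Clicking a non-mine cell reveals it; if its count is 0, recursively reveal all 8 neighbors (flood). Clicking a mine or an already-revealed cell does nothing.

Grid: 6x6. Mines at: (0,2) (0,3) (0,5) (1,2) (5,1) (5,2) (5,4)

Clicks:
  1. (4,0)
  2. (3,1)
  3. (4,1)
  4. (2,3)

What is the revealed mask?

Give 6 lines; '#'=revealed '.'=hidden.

Answer: ##....
##.###
######
######
######
......

Derivation:
Click 1 (4,0) count=1: revealed 1 new [(4,0)] -> total=1
Click 2 (3,1) count=0: revealed 24 new [(0,0) (0,1) (1,0) (1,1) (1,3) (1,4) (1,5) (2,0) (2,1) (2,2) (2,3) (2,4) (2,5) (3,0) (3,1) (3,2) (3,3) (3,4) (3,5) (4,1) (4,2) (4,3) (4,4) (4,5)] -> total=25
Click 3 (4,1) count=2: revealed 0 new [(none)] -> total=25
Click 4 (2,3) count=1: revealed 0 new [(none)] -> total=25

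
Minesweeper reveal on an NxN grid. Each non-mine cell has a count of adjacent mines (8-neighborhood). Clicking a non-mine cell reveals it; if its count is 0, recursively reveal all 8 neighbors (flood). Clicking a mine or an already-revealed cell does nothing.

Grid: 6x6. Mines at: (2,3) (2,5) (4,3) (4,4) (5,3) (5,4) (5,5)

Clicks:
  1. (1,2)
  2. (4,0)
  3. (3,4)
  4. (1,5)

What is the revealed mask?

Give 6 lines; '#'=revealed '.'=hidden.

Answer: ######
######
###...
###.#.
###...
###...

Derivation:
Click 1 (1,2) count=1: revealed 1 new [(1,2)] -> total=1
Click 2 (4,0) count=0: revealed 23 new [(0,0) (0,1) (0,2) (0,3) (0,4) (0,5) (1,0) (1,1) (1,3) (1,4) (1,5) (2,0) (2,1) (2,2) (3,0) (3,1) (3,2) (4,0) (4,1) (4,2) (5,0) (5,1) (5,2)] -> total=24
Click 3 (3,4) count=4: revealed 1 new [(3,4)] -> total=25
Click 4 (1,5) count=1: revealed 0 new [(none)] -> total=25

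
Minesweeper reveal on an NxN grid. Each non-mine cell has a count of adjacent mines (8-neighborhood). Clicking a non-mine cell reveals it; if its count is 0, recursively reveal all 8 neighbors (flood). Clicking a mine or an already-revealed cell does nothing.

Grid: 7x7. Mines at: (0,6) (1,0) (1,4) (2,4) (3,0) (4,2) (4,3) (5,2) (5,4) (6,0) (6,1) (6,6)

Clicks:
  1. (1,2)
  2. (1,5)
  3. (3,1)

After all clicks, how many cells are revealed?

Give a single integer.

Click 1 (1,2) count=0: revealed 12 new [(0,1) (0,2) (0,3) (1,1) (1,2) (1,3) (2,1) (2,2) (2,3) (3,1) (3,2) (3,3)] -> total=12
Click 2 (1,5) count=3: revealed 1 new [(1,5)] -> total=13
Click 3 (3,1) count=2: revealed 0 new [(none)] -> total=13

Answer: 13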